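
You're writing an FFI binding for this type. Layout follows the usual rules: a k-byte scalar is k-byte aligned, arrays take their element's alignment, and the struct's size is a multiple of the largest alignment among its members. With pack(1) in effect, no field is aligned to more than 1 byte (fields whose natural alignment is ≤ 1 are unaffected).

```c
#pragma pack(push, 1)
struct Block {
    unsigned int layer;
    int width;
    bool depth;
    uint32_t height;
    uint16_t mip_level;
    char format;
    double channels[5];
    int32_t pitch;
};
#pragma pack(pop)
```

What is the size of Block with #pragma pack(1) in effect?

60

layer at 0 (size 4, align 1) → ends 4
width at 4 (size 4, align 1) → ends 8
depth at 8 (size 1, align 1) → ends 9
height at 9 (size 4, align 1) → ends 13
mip_level at 13 (size 2, align 1) → ends 15
format at 15 (size 1, align 1) → ends 16
channels at 16 (size 40, align 1) → ends 56
pitch at 56 (size 4, align 1) → ends 60
total 60 bytes, alignment 1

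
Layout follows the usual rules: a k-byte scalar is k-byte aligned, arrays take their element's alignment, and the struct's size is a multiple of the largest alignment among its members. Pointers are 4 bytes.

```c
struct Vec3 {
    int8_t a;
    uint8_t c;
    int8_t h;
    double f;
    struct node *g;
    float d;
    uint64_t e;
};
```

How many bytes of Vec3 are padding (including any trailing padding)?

0..1  a  (1B, 1-aligned)
1..2  c  (1B, 1-aligned)
2..3  h  (1B, 1-aligned)
3..8  -- padding (5B)
8..16  f  (8B, 8-aligned)
16..20  g  (4B, 4-aligned)
20..24  d  (4B, 4-aligned)
24..32  e  (8B, 8-aligned)
sizeof = 32, alignof = 8
data bytes 27, size 32 → padding 5

5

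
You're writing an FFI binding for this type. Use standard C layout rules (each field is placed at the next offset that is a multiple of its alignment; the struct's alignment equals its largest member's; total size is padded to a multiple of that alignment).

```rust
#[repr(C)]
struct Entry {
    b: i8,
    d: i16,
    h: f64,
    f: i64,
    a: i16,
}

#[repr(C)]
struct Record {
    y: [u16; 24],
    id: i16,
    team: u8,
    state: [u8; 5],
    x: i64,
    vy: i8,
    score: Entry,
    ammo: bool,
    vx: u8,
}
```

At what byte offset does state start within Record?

Entry: @0: b [1B, align 1] → 1; +1 pad (align 2); @2: d [2B, align 2] → 4; +4 pad (align 8); @8: h [8B, align 8] → 16; @16: f [8B, align 8] → 24; @24: a [2B, align 2] → 26; +6 tail pad (align 8); size 32, align 8
@0: y [48B, align 2] → 48
@48: id [2B, align 2] → 50
@50: team [1B, align 1] → 51
@51: state [5B, align 1] → 56

51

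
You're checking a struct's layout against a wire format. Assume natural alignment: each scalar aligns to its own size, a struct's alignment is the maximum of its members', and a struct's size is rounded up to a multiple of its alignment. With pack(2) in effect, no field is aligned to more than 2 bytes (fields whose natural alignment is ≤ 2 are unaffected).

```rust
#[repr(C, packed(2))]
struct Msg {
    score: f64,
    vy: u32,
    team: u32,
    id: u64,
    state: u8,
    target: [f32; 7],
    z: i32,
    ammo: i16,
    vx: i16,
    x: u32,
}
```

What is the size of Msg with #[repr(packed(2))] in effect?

@0: score [8B, align 2] → 8
@8: vy [4B, align 2] → 12
@12: team [4B, align 2] → 16
@16: id [8B, align 2] → 24
@24: state [1B, align 1] → 25
+1 pad (align 2)
@26: target [28B, align 2] → 54
@54: z [4B, align 2] → 58
@58: ammo [2B, align 2] → 60
@60: vx [2B, align 2] → 62
@62: x [4B, align 2] → 66
size 66, align 2

66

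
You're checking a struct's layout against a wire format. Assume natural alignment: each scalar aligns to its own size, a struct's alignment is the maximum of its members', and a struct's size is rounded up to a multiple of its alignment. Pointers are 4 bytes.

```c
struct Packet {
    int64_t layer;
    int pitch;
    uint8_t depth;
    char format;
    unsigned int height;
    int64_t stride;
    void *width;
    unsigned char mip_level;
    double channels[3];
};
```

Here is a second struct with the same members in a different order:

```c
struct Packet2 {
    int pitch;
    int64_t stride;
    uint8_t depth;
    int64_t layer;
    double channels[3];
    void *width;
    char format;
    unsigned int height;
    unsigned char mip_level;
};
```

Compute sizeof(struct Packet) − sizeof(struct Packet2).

@0: layer [8B, align 8] → 8
@8: pitch [4B, align 4] → 12
@12: depth [1B, align 1] → 13
@13: format [1B, align 1] → 14
+2 pad (align 4)
@16: height [4B, align 4] → 20
+4 pad (align 8)
@24: stride [8B, align 8] → 32
@32: width [4B, align 4] → 36
@36: mip_level [1B, align 1] → 37
+3 pad (align 8)
@40: channels [24B, align 8] → 64
size 64, align 8
— Packet2 —
@0: pitch [4B, align 4] → 4
+4 pad (align 8)
@8: stride [8B, align 8] → 16
@16: depth [1B, align 1] → 17
+7 pad (align 8)
@24: layer [8B, align 8] → 32
@32: channels [24B, align 8] → 56
@56: width [4B, align 4] → 60
@60: format [1B, align 1] → 61
+3 pad (align 4)
@64: height [4B, align 4] → 68
@68: mip_level [1B, align 1] → 69
+3 tail pad (align 8)
size 72, align 8
64 − 72 = -8

-8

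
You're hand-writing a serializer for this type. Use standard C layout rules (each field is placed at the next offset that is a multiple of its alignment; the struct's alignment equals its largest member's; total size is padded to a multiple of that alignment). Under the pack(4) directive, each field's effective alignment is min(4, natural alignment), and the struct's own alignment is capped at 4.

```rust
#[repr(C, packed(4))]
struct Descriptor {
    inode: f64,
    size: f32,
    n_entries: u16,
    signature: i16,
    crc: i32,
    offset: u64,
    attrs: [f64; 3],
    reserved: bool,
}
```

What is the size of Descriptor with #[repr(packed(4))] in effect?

56

@0: inode [8B, align 4] → 8
@8: size [4B, align 4] → 12
@12: n_entries [2B, align 2] → 14
@14: signature [2B, align 2] → 16
@16: crc [4B, align 4] → 20
@20: offset [8B, align 4] → 28
@28: attrs [24B, align 4] → 52
@52: reserved [1B, align 1] → 53
+3 tail pad (align 4)
size 56, align 4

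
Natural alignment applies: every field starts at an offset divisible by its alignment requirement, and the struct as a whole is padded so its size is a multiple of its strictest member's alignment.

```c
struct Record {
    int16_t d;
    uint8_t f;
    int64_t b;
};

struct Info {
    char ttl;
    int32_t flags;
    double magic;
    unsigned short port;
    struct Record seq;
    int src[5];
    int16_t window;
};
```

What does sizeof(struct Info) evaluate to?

64 bytes

Record: 0..2  d  (2B, 2-aligned); 2..3  f  (1B, 1-aligned); 3..8  -- padding (5B); 8..16  b  (8B, 8-aligned); sizeof = 16, alignof = 8
0..1  ttl  (1B, 1-aligned)
1..4  -- padding (3B)
4..8  flags  (4B, 4-aligned)
8..16  magic  (8B, 8-aligned)
16..18  port  (2B, 2-aligned)
18..24  -- padding (6B)
24..40  seq  (16B, 8-aligned)
40..60  src  (20B, 4-aligned)
60..62  window  (2B, 2-aligned)
62..64  -- tail padding (2B)
sizeof = 64, alignof = 8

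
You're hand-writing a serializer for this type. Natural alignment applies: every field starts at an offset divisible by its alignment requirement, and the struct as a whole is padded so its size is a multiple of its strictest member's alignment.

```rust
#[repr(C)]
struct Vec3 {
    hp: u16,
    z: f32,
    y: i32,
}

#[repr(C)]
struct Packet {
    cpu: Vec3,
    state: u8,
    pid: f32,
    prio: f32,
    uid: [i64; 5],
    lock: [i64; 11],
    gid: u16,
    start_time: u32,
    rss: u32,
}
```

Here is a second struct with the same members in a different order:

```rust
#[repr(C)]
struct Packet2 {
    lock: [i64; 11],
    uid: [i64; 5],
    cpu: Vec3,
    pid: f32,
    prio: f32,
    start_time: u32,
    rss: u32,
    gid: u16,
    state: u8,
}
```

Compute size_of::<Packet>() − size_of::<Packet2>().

8

Vec3: hp at 0 (size 2, align 2) → ends 2; pad 2 to align 4 for z; z at 4 (size 4, align 4) → ends 8; y at 8 (size 4, align 4) → ends 12; total 12 bytes, alignment 4
cpu at 0 (size 12, align 4) → ends 12
state at 12 (size 1, align 1) → ends 13
pad 3 to align 4 for pid
pid at 16 (size 4, align 4) → ends 20
prio at 20 (size 4, align 4) → ends 24
uid at 24 (size 40, align 8) → ends 64
lock at 64 (size 88, align 8) → ends 152
gid at 152 (size 2, align 2) → ends 154
pad 2 to align 4 for start_time
start_time at 156 (size 4, align 4) → ends 160
rss at 160 (size 4, align 4) → ends 164
tail pad 4 to reach multiple of 8
total 168 bytes, alignment 8
— Packet2 —
lock at 0 (size 88, align 8) → ends 88
uid at 88 (size 40, align 8) → ends 128
cpu at 128 (size 12, align 4) → ends 140
pid at 140 (size 4, align 4) → ends 144
prio at 144 (size 4, align 4) → ends 148
start_time at 148 (size 4, align 4) → ends 152
rss at 152 (size 4, align 4) → ends 156
gid at 156 (size 2, align 2) → ends 158
state at 158 (size 1, align 1) → ends 159
tail pad 1 to reach multiple of 8
total 160 bytes, alignment 8
168 − 160 = 8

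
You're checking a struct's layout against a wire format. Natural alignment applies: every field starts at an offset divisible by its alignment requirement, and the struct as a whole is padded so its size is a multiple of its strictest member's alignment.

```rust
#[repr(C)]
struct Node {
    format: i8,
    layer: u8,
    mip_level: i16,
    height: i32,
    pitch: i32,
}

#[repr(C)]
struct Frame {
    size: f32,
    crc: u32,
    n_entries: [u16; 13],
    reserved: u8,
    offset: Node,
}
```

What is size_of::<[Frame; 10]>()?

Node: @0: format [1B, align 1] → 1; @1: layer [1B, align 1] → 2; @2: mip_level [2B, align 2] → 4; @4: height [4B, align 4] → 8; @8: pitch [4B, align 4] → 12; size 12, align 4
@0: size [4B, align 4] → 4
@4: crc [4B, align 4] → 8
@8: n_entries [26B, align 2] → 34
@34: reserved [1B, align 1] → 35
+1 pad (align 4)
@36: offset [12B, align 4] → 48
size 48, align 4
array of 10: 10 × 48 = 480

480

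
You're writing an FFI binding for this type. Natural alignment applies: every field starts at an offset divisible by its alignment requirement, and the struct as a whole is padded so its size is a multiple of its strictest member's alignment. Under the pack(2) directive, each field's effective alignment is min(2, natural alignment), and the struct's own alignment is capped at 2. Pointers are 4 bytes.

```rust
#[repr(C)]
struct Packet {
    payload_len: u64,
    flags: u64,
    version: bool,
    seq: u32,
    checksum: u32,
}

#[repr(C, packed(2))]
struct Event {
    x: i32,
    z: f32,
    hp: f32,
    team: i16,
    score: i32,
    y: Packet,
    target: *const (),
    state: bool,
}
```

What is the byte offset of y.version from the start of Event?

34

Packet: @0: payload_len [8B, align 8] → 8; @8: flags [8B, align 8] → 16; @16: version [1B, align 1] → 17; +3 pad (align 4); @20: seq [4B, align 4] → 24; @24: checksum [4B, align 4] → 28; +4 tail pad (align 8); size 32, align 8
@0: x [4B, align 2] → 4
@4: z [4B, align 2] → 8
@8: hp [4B, align 2] → 12
@12: team [2B, align 2] → 14
@14: score [4B, align 2] → 18
@18: y [32B, align 2] → 50
within Packet: version at 16
18 + 16 = 34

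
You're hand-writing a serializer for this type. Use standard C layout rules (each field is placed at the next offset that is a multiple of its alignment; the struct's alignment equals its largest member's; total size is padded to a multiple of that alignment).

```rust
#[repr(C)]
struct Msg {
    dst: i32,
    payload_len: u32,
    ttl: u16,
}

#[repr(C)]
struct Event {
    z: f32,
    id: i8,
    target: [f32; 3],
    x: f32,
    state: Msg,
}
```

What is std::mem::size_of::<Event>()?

36

Msg: dst at 0 (size 4, align 4) → ends 4; payload_len at 4 (size 4, align 4) → ends 8; ttl at 8 (size 2, align 2) → ends 10; tail pad 2 to reach multiple of 4; total 12 bytes, alignment 4
z at 0 (size 4, align 4) → ends 4
id at 4 (size 1, align 1) → ends 5
pad 3 to align 4 for target
target at 8 (size 12, align 4) → ends 20
x at 20 (size 4, align 4) → ends 24
state at 24 (size 12, align 4) → ends 36
total 36 bytes, alignment 4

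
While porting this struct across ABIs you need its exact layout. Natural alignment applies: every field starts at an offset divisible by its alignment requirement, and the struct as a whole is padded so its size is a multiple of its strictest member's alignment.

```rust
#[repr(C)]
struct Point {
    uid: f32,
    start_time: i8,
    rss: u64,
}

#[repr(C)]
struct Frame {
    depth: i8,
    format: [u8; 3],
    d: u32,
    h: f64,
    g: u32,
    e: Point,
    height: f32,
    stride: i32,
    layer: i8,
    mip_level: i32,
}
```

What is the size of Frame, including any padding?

56 bytes

Point: uid at 0 (size 4, align 4) → ends 4; start_time at 4 (size 1, align 1) → ends 5; pad 3 to align 8 for rss; rss at 8 (size 8, align 8) → ends 16; total 16 bytes, alignment 8
depth at 0 (size 1, align 1) → ends 1
format at 1 (size 3, align 1) → ends 4
d at 4 (size 4, align 4) → ends 8
h at 8 (size 8, align 8) → ends 16
g at 16 (size 4, align 4) → ends 20
pad 4 to align 8 for e
e at 24 (size 16, align 8) → ends 40
height at 40 (size 4, align 4) → ends 44
stride at 44 (size 4, align 4) → ends 48
layer at 48 (size 1, align 1) → ends 49
pad 3 to align 4 for mip_level
mip_level at 52 (size 4, align 4) → ends 56
total 56 bytes, alignment 8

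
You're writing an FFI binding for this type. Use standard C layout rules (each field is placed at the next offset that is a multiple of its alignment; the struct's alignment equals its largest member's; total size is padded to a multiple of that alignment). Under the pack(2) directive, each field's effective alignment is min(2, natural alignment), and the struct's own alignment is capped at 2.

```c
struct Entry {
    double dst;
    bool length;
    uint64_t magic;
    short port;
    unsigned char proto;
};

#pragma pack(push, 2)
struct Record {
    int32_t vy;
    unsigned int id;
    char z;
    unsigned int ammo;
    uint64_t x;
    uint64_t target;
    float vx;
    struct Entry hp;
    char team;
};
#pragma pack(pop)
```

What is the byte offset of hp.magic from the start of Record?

50

Entry: dst at 0 (size 8, align 8) → ends 8; length at 8 (size 1, align 1) → ends 9; pad 7 to align 8 for magic; magic at 16 (size 8, align 8) → ends 24; port at 24 (size 2, align 2) → ends 26; proto at 26 (size 1, align 1) → ends 27; tail pad 5 to reach multiple of 8; total 32 bytes, alignment 8
vy at 0 (size 4, align 2) → ends 4
id at 4 (size 4, align 2) → ends 8
z at 8 (size 1, align 1) → ends 9
pad 1 to align 2 for ammo
ammo at 10 (size 4, align 2) → ends 14
x at 14 (size 8, align 2) → ends 22
target at 22 (size 8, align 2) → ends 30
vx at 30 (size 4, align 2) → ends 34
hp at 34 (size 32, align 2) → ends 66
within Entry: magic at 16
34 + 16 = 50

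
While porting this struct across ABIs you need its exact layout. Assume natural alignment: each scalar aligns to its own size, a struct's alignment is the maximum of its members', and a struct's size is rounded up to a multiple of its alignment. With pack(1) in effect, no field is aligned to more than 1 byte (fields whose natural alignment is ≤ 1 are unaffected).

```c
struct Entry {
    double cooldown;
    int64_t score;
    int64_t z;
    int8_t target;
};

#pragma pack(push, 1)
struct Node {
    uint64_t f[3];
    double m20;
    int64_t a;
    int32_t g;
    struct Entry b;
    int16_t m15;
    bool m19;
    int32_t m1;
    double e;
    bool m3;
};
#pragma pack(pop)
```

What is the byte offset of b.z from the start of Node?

Entry: @0: cooldown [8B, align 8] → 8; @8: score [8B, align 8] → 16; @16: z [8B, align 8] → 24; @24: target [1B, align 1] → 25; +7 tail pad (align 8); size 32, align 8
@0: f [24B, align 1] → 24
@24: m20 [8B, align 1] → 32
@32: a [8B, align 1] → 40
@40: g [4B, align 1] → 44
@44: b [32B, align 1] → 76
within Entry: z at 16
44 + 16 = 60

60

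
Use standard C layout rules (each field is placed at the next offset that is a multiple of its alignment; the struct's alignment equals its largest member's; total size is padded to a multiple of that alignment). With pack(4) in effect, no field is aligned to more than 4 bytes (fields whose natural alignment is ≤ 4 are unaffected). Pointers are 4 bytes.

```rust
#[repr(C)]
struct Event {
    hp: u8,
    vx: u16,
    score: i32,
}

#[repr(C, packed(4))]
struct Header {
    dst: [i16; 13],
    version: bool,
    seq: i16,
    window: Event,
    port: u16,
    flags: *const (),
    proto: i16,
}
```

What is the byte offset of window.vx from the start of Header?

34

Event: @0: hp [1B, align 1] → 1; +1 pad (align 2); @2: vx [2B, align 2] → 4; @4: score [4B, align 4] → 8; size 8, align 4
@0: dst [26B, align 2] → 26
@26: version [1B, align 1] → 27
+1 pad (align 2)
@28: seq [2B, align 2] → 30
+2 pad (align 4)
@32: window [8B, align 4] → 40
within Event: vx at 2
32 + 2 = 34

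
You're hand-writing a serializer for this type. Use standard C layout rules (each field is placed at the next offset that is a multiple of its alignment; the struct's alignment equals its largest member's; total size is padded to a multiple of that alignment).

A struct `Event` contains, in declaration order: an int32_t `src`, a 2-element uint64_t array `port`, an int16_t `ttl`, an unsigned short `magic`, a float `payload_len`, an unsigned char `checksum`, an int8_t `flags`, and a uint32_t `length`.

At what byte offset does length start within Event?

36

@0: src [4B, align 4] → 4
+4 pad (align 8)
@8: port [16B, align 8] → 24
@24: ttl [2B, align 2] → 26
@26: magic [2B, align 2] → 28
@28: payload_len [4B, align 4] → 32
@32: checksum [1B, align 1] → 33
@33: flags [1B, align 1] → 34
+2 pad (align 4)
@36: length [4B, align 4] → 40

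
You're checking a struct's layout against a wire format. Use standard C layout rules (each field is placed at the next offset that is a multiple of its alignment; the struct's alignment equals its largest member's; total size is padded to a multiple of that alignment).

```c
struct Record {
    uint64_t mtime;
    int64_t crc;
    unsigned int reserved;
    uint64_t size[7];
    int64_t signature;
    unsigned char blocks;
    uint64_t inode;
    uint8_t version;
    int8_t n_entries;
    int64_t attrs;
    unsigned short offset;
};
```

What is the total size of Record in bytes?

128

mtime at 0 (size 8, align 8) → ends 8
crc at 8 (size 8, align 8) → ends 16
reserved at 16 (size 4, align 4) → ends 20
pad 4 to align 8 for size
size at 24 (size 56, align 8) → ends 80
signature at 80 (size 8, align 8) → ends 88
blocks at 88 (size 1, align 1) → ends 89
pad 7 to align 8 for inode
inode at 96 (size 8, align 8) → ends 104
version at 104 (size 1, align 1) → ends 105
n_entries at 105 (size 1, align 1) → ends 106
pad 6 to align 8 for attrs
attrs at 112 (size 8, align 8) → ends 120
offset at 120 (size 2, align 2) → ends 122
tail pad 6 to reach multiple of 8
total 128 bytes, alignment 8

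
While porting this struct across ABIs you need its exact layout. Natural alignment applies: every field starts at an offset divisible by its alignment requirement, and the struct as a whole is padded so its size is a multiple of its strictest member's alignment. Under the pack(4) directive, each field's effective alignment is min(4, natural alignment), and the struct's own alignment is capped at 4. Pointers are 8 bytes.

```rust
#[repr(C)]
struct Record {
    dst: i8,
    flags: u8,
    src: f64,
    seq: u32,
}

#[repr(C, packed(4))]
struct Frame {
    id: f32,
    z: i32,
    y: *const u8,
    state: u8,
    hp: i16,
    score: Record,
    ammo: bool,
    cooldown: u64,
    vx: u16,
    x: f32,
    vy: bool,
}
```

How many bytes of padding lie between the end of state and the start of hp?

Record: 0..1  dst  (1B, 1-aligned); 1..2  flags  (1B, 1-aligned); 2..8  -- padding (6B); 8..16  src  (8B, 8-aligned); 16..20  seq  (4B, 4-aligned); 20..24  -- tail padding (4B); sizeof = 24, alignof = 8
0..4  id  (4B, 4-aligned)
4..8  z  (4B, 4-aligned)
8..16  y  (8B, 4-aligned)
16..17  state  (1B, 1-aligned)
17..18  -- padding (1B)
18..20  hp  (2B, 2-aligned)

1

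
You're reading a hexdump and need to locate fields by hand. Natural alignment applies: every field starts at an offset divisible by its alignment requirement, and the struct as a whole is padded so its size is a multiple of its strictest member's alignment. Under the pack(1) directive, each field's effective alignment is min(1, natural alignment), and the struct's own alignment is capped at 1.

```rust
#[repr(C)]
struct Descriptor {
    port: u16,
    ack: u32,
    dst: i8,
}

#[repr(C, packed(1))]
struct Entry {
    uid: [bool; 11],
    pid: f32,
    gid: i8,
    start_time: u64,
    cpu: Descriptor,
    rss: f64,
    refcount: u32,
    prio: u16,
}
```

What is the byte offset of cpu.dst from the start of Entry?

32

Descriptor: 0..2  port  (2B, 2-aligned); 2..4  -- padding (2B); 4..8  ack  (4B, 4-aligned); 8..9  dst  (1B, 1-aligned); 9..12  -- tail padding (3B); sizeof = 12, alignof = 4
0..11  uid  (11B, 1-aligned)
11..15  pid  (4B, 1-aligned)
15..16  gid  (1B, 1-aligned)
16..24  start_time  (8B, 1-aligned)
24..36  cpu  (12B, 1-aligned)
within Descriptor: dst at 8
24 + 8 = 32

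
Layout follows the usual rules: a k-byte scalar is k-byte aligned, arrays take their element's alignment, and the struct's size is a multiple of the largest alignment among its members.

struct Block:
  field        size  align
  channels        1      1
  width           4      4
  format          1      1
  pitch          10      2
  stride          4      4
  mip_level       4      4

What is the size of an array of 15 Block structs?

0..1  channels  (1B, 1-aligned)
1..4  -- padding (3B)
4..8  width  (4B, 4-aligned)
8..9  format  (1B, 1-aligned)
9..10  -- padding (1B)
10..20  pitch  (10B, 2-aligned)
20..24  stride  (4B, 4-aligned)
24..28  mip_level  (4B, 4-aligned)
sizeof = 28, alignof = 4
array of 15: 15 × 28 = 420

420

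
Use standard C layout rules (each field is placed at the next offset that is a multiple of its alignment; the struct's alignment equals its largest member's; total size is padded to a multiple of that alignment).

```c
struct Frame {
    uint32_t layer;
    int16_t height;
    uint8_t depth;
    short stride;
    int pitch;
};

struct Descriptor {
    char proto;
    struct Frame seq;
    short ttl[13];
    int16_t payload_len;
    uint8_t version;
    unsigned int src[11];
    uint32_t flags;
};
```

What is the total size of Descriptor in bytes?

Frame: layer at 0 (size 4, align 4) → ends 4; height at 4 (size 2, align 2) → ends 6; depth at 6 (size 1, align 1) → ends 7; pad 1 to align 2 for stride; stride at 8 (size 2, align 2) → ends 10; pad 2 to align 4 for pitch; pitch at 12 (size 4, align 4) → ends 16; total 16 bytes, alignment 4
proto at 0 (size 1, align 1) → ends 1
pad 3 to align 4 for seq
seq at 4 (size 16, align 4) → ends 20
ttl at 20 (size 26, align 2) → ends 46
payload_len at 46 (size 2, align 2) → ends 48
version at 48 (size 1, align 1) → ends 49
pad 3 to align 4 for src
src at 52 (size 44, align 4) → ends 96
flags at 96 (size 4, align 4) → ends 100
total 100 bytes, alignment 4

100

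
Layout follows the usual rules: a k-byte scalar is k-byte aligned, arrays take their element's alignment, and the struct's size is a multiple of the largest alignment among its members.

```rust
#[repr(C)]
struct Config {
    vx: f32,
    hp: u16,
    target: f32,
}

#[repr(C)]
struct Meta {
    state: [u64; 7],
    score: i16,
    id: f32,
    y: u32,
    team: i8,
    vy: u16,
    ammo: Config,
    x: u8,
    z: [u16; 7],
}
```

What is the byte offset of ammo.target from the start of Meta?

80

Config: @0: vx [4B, align 4] → 4; @4: hp [2B, align 2] → 6; +2 pad (align 4); @8: target [4B, align 4] → 12; size 12, align 4
@0: state [56B, align 8] → 56
@56: score [2B, align 2] → 58
+2 pad (align 4)
@60: id [4B, align 4] → 64
@64: y [4B, align 4] → 68
@68: team [1B, align 1] → 69
+1 pad (align 2)
@70: vy [2B, align 2] → 72
@72: ammo [12B, align 4] → 84
within Config: target at 8
72 + 8 = 80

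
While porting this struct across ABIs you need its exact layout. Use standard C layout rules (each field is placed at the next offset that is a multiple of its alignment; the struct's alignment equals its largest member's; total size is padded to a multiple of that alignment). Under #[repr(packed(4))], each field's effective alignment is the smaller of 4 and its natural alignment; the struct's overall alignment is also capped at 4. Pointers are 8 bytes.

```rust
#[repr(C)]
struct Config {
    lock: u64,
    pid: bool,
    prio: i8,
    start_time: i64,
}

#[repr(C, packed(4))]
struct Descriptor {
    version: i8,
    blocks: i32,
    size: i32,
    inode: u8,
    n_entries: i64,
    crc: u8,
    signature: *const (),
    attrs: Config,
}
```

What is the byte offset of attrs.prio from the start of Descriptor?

45

Config: lock at 0 (size 8, align 8) → ends 8; pid at 8 (size 1, align 1) → ends 9; prio at 9 (size 1, align 1) → ends 10; pad 6 to align 8 for start_time; start_time at 16 (size 8, align 8) → ends 24; total 24 bytes, alignment 8
version at 0 (size 1, align 1) → ends 1
pad 3 to align 4 for blocks
blocks at 4 (size 4, align 4) → ends 8
size at 8 (size 4, align 4) → ends 12
inode at 12 (size 1, align 1) → ends 13
pad 3 to align 4 for n_entries
n_entries at 16 (size 8, align 4) → ends 24
crc at 24 (size 1, align 1) → ends 25
pad 3 to align 4 for signature
signature at 28 (size 8, align 4) → ends 36
attrs at 36 (size 24, align 4) → ends 60
within Config: prio at 9
36 + 9 = 45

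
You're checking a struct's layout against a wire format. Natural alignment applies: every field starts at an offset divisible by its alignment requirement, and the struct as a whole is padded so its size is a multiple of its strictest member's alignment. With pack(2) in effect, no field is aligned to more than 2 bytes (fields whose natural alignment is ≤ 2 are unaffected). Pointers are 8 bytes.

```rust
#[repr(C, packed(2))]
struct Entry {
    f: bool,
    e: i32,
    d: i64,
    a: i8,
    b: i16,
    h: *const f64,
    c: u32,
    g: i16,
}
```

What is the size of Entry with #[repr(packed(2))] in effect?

32

0..1  f  (1B, 1-aligned)
1..2  -- padding (1B)
2..6  e  (4B, 2-aligned)
6..14  d  (8B, 2-aligned)
14..15  a  (1B, 1-aligned)
15..16  -- padding (1B)
16..18  b  (2B, 2-aligned)
18..26  h  (8B, 2-aligned)
26..30  c  (4B, 2-aligned)
30..32  g  (2B, 2-aligned)
sizeof = 32, alignof = 2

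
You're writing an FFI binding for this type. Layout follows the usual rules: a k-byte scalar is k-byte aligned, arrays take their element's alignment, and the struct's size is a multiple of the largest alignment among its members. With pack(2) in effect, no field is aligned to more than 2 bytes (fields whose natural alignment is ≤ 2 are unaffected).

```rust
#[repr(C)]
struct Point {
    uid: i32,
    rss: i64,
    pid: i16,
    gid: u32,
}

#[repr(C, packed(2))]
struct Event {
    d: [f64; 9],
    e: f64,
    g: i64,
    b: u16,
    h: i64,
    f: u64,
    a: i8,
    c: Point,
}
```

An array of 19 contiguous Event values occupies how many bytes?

2508

Point: @0: uid [4B, align 4] → 4; +4 pad (align 8); @8: rss [8B, align 8] → 16; @16: pid [2B, align 2] → 18; +2 pad (align 4); @20: gid [4B, align 4] → 24; size 24, align 8
@0: d [72B, align 2] → 72
@72: e [8B, align 2] → 80
@80: g [8B, align 2] → 88
@88: b [2B, align 2] → 90
@90: h [8B, align 2] → 98
@98: f [8B, align 2] → 106
@106: a [1B, align 1] → 107
+1 pad (align 2)
@108: c [24B, align 2] → 132
size 132, align 2
array of 19: 19 × 132 = 2508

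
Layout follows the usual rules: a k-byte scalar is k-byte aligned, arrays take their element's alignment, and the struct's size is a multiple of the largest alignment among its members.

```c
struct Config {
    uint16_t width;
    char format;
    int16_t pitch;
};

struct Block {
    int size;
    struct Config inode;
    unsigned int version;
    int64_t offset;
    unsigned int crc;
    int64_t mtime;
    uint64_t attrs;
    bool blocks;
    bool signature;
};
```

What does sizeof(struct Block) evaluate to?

56

Config: width at 0 (size 2, align 2) → ends 2; format at 2 (size 1, align 1) → ends 3; pad 1 to align 2 for pitch; pitch at 4 (size 2, align 2) → ends 6; total 6 bytes, alignment 2
size at 0 (size 4, align 4) → ends 4
inode at 4 (size 6, align 2) → ends 10
pad 2 to align 4 for version
version at 12 (size 4, align 4) → ends 16
offset at 16 (size 8, align 8) → ends 24
crc at 24 (size 4, align 4) → ends 28
pad 4 to align 8 for mtime
mtime at 32 (size 8, align 8) → ends 40
attrs at 40 (size 8, align 8) → ends 48
blocks at 48 (size 1, align 1) → ends 49
signature at 49 (size 1, align 1) → ends 50
tail pad 6 to reach multiple of 8
total 56 bytes, alignment 8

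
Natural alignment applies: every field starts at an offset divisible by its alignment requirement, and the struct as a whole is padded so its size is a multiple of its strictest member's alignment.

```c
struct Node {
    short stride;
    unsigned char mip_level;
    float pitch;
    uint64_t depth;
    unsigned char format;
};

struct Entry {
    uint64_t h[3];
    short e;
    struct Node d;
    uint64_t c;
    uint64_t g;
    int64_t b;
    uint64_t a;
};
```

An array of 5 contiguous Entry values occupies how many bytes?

440

Node: stride at 0 (size 2, align 2) → ends 2; mip_level at 2 (size 1, align 1) → ends 3; pad 1 to align 4 for pitch; pitch at 4 (size 4, align 4) → ends 8; depth at 8 (size 8, align 8) → ends 16; format at 16 (size 1, align 1) → ends 17; tail pad 7 to reach multiple of 8; total 24 bytes, alignment 8
h at 0 (size 24, align 8) → ends 24
e at 24 (size 2, align 2) → ends 26
pad 6 to align 8 for d
d at 32 (size 24, align 8) → ends 56
c at 56 (size 8, align 8) → ends 64
g at 64 (size 8, align 8) → ends 72
b at 72 (size 8, align 8) → ends 80
a at 80 (size 8, align 8) → ends 88
total 88 bytes, alignment 8
array of 5: 5 × 88 = 440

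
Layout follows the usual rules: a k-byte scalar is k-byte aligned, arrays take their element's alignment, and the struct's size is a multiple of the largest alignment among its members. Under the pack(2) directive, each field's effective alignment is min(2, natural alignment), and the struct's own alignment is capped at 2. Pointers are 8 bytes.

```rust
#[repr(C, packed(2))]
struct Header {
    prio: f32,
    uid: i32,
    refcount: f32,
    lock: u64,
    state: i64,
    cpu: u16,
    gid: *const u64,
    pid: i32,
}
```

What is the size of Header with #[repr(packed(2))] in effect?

42

0..4  prio  (4B, 2-aligned)
4..8  uid  (4B, 2-aligned)
8..12  refcount  (4B, 2-aligned)
12..20  lock  (8B, 2-aligned)
20..28  state  (8B, 2-aligned)
28..30  cpu  (2B, 2-aligned)
30..38  gid  (8B, 2-aligned)
38..42  pid  (4B, 2-aligned)
sizeof = 42, alignof = 2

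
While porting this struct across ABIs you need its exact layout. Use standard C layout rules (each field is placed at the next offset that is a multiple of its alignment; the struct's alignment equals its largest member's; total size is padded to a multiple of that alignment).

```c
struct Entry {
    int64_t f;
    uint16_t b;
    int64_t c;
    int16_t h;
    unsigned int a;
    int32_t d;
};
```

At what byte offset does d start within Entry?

32

0..8  f  (8B, 8-aligned)
8..10  b  (2B, 2-aligned)
10..16  -- padding (6B)
16..24  c  (8B, 8-aligned)
24..26  h  (2B, 2-aligned)
26..28  -- padding (2B)
28..32  a  (4B, 4-aligned)
32..36  d  (4B, 4-aligned)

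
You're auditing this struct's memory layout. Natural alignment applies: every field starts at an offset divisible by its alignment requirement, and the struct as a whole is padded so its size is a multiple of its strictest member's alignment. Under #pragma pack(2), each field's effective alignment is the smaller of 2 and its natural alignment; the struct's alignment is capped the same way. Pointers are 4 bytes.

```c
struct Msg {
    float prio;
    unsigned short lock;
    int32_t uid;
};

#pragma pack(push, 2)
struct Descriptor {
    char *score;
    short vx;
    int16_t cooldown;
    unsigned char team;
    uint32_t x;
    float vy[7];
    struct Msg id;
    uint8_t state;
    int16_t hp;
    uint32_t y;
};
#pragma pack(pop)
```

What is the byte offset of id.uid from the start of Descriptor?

50

Msg: 0..4  prio  (4B, 4-aligned); 4..6  lock  (2B, 2-aligned); 6..8  -- padding (2B); 8..12  uid  (4B, 4-aligned); sizeof = 12, alignof = 4
0..4  score  (4B, 2-aligned)
4..6  vx  (2B, 2-aligned)
6..8  cooldown  (2B, 2-aligned)
8..9  team  (1B, 1-aligned)
9..10  -- padding (1B)
10..14  x  (4B, 2-aligned)
14..42  vy  (28B, 2-aligned)
42..54  id  (12B, 2-aligned)
within Msg: uid at 8
42 + 8 = 50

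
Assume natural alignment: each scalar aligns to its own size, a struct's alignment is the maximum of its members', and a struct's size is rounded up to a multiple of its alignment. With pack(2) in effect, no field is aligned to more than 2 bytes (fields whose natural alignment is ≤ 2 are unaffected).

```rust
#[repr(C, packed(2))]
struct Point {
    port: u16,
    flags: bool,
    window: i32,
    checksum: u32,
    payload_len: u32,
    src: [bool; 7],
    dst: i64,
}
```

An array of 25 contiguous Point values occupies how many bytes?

800

port at 0 (size 2, align 2) → ends 2
flags at 2 (size 1, align 1) → ends 3
pad 1 to align 2 for window
window at 4 (size 4, align 2) → ends 8
checksum at 8 (size 4, align 2) → ends 12
payload_len at 12 (size 4, align 2) → ends 16
src at 16 (size 7, align 1) → ends 23
pad 1 to align 2 for dst
dst at 24 (size 8, align 2) → ends 32
total 32 bytes, alignment 2
array of 25: 25 × 32 = 800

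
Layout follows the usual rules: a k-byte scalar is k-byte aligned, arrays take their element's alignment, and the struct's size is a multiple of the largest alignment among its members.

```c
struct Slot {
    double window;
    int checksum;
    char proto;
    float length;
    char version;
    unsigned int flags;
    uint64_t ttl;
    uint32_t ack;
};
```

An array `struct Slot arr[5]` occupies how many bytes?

0..8  window  (8B, 8-aligned)
8..12  checksum  (4B, 4-aligned)
12..13  proto  (1B, 1-aligned)
13..16  -- padding (3B)
16..20  length  (4B, 4-aligned)
20..21  version  (1B, 1-aligned)
21..24  -- padding (3B)
24..28  flags  (4B, 4-aligned)
28..32  -- padding (4B)
32..40  ttl  (8B, 8-aligned)
40..44  ack  (4B, 4-aligned)
44..48  -- tail padding (4B)
sizeof = 48, alignof = 8
array of 5: 5 × 48 = 240

240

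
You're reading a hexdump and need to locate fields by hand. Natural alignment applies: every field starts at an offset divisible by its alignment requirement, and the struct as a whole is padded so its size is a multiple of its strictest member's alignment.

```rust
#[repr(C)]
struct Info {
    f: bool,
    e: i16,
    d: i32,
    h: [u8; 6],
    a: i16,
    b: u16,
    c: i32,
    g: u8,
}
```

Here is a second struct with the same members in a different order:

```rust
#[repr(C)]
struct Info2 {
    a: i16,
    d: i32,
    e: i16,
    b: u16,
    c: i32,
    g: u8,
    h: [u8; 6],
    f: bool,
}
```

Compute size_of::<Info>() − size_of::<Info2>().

4

f at 0 (size 1, align 1) → ends 1
pad 1 to align 2 for e
e at 2 (size 2, align 2) → ends 4
d at 4 (size 4, align 4) → ends 8
h at 8 (size 6, align 1) → ends 14
a at 14 (size 2, align 2) → ends 16
b at 16 (size 2, align 2) → ends 18
pad 2 to align 4 for c
c at 20 (size 4, align 4) → ends 24
g at 24 (size 1, align 1) → ends 25
tail pad 3 to reach multiple of 4
total 28 bytes, alignment 4
— Info2 —
a at 0 (size 2, align 2) → ends 2
pad 2 to align 4 for d
d at 4 (size 4, align 4) → ends 8
e at 8 (size 2, align 2) → ends 10
b at 10 (size 2, align 2) → ends 12
c at 12 (size 4, align 4) → ends 16
g at 16 (size 1, align 1) → ends 17
h at 17 (size 6, align 1) → ends 23
f at 23 (size 1, align 1) → ends 24
total 24 bytes, alignment 4
28 − 24 = 4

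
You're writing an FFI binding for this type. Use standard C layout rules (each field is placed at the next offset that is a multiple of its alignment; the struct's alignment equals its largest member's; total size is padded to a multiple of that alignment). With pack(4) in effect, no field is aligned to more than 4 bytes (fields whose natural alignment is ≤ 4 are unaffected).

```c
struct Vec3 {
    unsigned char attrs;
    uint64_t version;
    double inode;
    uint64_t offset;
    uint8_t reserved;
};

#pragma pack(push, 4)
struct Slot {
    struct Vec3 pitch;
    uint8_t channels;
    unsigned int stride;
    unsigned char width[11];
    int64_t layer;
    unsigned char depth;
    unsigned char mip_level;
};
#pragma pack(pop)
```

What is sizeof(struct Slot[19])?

1368

Vec3: 0..1  attrs  (1B, 1-aligned); 1..8  -- padding (7B); 8..16  version  (8B, 8-aligned); 16..24  inode  (8B, 8-aligned); 24..32  offset  (8B, 8-aligned); 32..33  reserved  (1B, 1-aligned); 33..40  -- tail padding (7B); sizeof = 40, alignof = 8
0..40  pitch  (40B, 4-aligned)
40..41  channels  (1B, 1-aligned)
41..44  -- padding (3B)
44..48  stride  (4B, 4-aligned)
48..59  width  (11B, 1-aligned)
59..60  -- padding (1B)
60..68  layer  (8B, 4-aligned)
68..69  depth  (1B, 1-aligned)
69..70  mip_level  (1B, 1-aligned)
70..72  -- tail padding (2B)
sizeof = 72, alignof = 4
array of 19: 19 × 72 = 1368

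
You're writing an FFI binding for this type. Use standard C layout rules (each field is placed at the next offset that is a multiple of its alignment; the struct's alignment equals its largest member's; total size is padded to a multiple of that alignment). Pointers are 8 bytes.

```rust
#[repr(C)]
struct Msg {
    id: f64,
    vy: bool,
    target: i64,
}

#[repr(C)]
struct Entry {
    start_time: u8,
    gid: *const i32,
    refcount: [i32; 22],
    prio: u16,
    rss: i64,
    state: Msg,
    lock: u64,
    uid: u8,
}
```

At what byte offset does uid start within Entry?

152

Msg: id at 0 (size 8, align 8) → ends 8; vy at 8 (size 1, align 1) → ends 9; pad 7 to align 8 for target; target at 16 (size 8, align 8) → ends 24; total 24 bytes, alignment 8
start_time at 0 (size 1, align 1) → ends 1
pad 7 to align 8 for gid
gid at 8 (size 8, align 8) → ends 16
refcount at 16 (size 88, align 4) → ends 104
prio at 104 (size 2, align 2) → ends 106
pad 6 to align 8 for rss
rss at 112 (size 8, align 8) → ends 120
state at 120 (size 24, align 8) → ends 144
lock at 144 (size 8, align 8) → ends 152
uid at 152 (size 1, align 1) → ends 153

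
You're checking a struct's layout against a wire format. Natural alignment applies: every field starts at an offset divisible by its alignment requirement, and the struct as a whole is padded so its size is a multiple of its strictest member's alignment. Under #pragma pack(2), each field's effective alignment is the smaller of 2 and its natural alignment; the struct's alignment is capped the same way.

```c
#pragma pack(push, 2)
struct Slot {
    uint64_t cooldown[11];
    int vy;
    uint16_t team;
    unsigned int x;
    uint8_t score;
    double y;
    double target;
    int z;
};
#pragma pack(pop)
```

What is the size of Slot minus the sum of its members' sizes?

@0: cooldown [88B, align 2] → 88
@88: vy [4B, align 2] → 92
@92: team [2B, align 2] → 94
@94: x [4B, align 2] → 98
@98: score [1B, align 1] → 99
+1 pad (align 2)
@100: y [8B, align 2] → 108
@108: target [8B, align 2] → 116
@116: z [4B, align 2] → 120
size 120, align 2
data bytes 119, size 120 → padding 1

1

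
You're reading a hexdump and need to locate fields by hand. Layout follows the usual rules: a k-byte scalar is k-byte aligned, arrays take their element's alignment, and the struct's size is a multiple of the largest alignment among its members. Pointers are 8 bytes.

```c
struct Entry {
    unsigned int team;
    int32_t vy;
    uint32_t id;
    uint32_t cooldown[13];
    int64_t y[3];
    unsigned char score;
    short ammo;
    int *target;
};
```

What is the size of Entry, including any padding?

0..4  team  (4B, 4-aligned)
4..8  vy  (4B, 4-aligned)
8..12  id  (4B, 4-aligned)
12..64  cooldown  (52B, 4-aligned)
64..88  y  (24B, 8-aligned)
88..89  score  (1B, 1-aligned)
89..90  -- padding (1B)
90..92  ammo  (2B, 2-aligned)
92..96  -- padding (4B)
96..104  target  (8B, 8-aligned)
sizeof = 104, alignof = 8

104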